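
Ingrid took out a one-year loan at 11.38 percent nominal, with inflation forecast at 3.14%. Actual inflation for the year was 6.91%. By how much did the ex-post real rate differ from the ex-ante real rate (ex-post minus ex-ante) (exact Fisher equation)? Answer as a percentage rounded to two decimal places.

Ex-ante: (1 + 0.1138)/(1 + 0.0314) − 1 = 7.9891%
Ex-post: (1 + 0.1138)/(1 + 0.0691) − 1 = 4.1811%
Difference (ex-post − ex-ante) = -3.8081% → -3.81%.

-3.81%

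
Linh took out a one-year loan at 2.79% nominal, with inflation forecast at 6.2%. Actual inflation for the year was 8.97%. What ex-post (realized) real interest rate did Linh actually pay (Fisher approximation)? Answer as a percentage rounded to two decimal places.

Ex-post: 2.79% − 8.97% = -6.180%
So the realized real rate is -6.18%.

-6.18%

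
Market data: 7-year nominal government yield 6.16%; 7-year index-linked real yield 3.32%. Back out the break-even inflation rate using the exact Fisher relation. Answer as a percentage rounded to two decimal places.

(1 + π) = (1 + i)/(1 + r) = 1.06160 / 1.03320 = 1.027487
Break-even inflation = 1.027487 − 1 → 2.75%.

2.75%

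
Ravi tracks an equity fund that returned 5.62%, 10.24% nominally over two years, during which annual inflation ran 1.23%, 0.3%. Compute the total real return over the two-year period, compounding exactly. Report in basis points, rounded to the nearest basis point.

Nominal growth factor = 1.0562 × 1.1024 = 1.164355
Price-level growth factor = 1.0123 × 1.0030 = 1.015337
Real growth factor = 1.164355 / 1.015337 = 1.146767
Total real return = 1.146767 − 1 → 1468 basis points.

1468 basis points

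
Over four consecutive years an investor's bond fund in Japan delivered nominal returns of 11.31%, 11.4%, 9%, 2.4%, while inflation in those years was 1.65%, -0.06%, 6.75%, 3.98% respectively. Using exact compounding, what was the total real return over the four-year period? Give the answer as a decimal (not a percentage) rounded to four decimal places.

Compound the nominal returns: 1.1131 × 1.1140 × 1.0900 × 1.0240 = 1.384031.
Compound inflation: 1.0165 × 0.9994 × 1.0675 × 1.0398 = 1.127624.
Deflate: 1.384031 / 1.127624 = 1.227387.
Total real return = 1.227387 − 1 → 0.2274.

0.2274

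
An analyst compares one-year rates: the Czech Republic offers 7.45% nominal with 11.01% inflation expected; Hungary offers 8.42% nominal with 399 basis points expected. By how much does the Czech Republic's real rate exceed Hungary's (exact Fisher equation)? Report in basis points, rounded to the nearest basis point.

-747 basis points

The Czech Republic: (1 + 0.0745)/(1 + 0.1101) − 1 = -3.2069%
Hungary: (1 + 0.0842)/(1 + 0.0399) − 1 = 4.2600%
Differential = -3.2069% − 4.2600% = -7.4669% → -747 basis points.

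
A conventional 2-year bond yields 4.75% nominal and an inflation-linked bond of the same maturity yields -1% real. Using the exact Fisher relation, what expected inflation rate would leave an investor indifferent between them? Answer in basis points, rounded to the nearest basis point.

(1 + π) = (1 + i)/(1 + r) = 1.04750 / 0.99000 = 1.058081
Break-even inflation = 1.058081 − 1 → 581 basis points.

581 basis points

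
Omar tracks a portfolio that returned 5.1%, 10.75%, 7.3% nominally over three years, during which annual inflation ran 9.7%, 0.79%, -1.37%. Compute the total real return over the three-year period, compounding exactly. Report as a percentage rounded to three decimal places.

Compound the nominal returns: 1.0510 × 1.1075 × 1.0730 = 1.248953.
Compound inflation: 1.0970 × 1.0079 × 0.9863 = 1.090519.
Deflate: 1.248953 / 1.090519 = 1.145284.
Total real return = 1.145284 − 1 → 14.528%.

14.528%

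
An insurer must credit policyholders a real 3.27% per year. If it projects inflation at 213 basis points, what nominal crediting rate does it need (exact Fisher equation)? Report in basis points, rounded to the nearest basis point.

(1 + i) = (1 + r)(1 + π) = 1.03270 × 1.02130 = 1.05469651
i = 1.05469651 − 1, so the required nominal rate is 547 basis points.

547 basis points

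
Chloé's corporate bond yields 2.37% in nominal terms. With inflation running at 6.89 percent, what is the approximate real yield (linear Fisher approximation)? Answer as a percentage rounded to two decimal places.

r ≈ i − π = 2.37% − 6.89% = -4.52%.

-4.52%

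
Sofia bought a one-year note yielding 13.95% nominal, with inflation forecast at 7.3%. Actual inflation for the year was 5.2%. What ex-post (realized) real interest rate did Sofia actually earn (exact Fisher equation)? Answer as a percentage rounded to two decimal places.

Ex-post: (1 + 0.1395)/(1 + 0.0520) − 1 = 8.3175%
So the realized real rate is 8.32%.

8.32%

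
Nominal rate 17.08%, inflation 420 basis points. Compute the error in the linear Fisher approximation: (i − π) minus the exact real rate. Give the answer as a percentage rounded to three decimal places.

Approximate: r ≈ 17.080% − 4.200% = 12.8800%
Exact: (1 + 0.1708)/(1 + 0.0420) − 1 = 12.3608%
Error = 12.8800% − 12.3608% = 0.5192% → 0.519%.

0.519%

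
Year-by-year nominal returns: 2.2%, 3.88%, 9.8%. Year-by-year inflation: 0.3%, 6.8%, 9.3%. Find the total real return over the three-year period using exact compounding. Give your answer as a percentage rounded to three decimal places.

-0.438%

Compound the nominal returns: 1.0220 × 1.0388 × 1.0980 = 1.165696.
Compound inflation: 1.0030 × 1.0680 × 1.0930 = 1.170826.
Deflate: 1.165696 / 1.170826 = 0.995618.
Total real return = 0.995618 − 1 → -0.438%.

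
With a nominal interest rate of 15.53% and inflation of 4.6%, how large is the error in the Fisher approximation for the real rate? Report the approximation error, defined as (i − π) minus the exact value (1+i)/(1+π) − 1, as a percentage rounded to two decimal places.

0.48%

Approximate: r ≈ 15.530% − 4.600% = 10.9300%
Exact: (1 + 0.1553)/(1 + 0.0460) − 1 = 10.4493%
Error = 10.9300% − 10.4493% = 0.4807% → 0.48%.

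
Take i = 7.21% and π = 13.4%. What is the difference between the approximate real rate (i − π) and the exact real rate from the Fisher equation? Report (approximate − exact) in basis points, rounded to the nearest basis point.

Approximate: r ≈ 7.210% − 13.400% = -6.1900%
Exact: (1 + 0.0721)/(1 + 0.1340) − 1 = -5.4586%
Error = -6.1900% − (-5.4586%) = -0.7314% → -73 basis points.

-73 basis points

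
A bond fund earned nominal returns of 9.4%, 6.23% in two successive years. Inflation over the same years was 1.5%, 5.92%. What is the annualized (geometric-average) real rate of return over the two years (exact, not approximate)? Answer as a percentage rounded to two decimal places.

3.97%

Compound the nominal returns: 1.0940 × 1.0623 = 1.16215620.
Compound inflation: 1.0150 × 1.0592 = 1.07508800.
Deflate: 1.16215620 / 1.07508800 = 1.08098704.
Annualized real rate = 1.08098704^(1/2) − 1 = 3.9705% → 3.97%.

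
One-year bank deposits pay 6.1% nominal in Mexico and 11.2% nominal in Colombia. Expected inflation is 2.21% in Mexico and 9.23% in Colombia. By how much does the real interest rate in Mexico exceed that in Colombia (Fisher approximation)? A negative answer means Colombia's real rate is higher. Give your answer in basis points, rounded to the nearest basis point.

192 basis points

Mexico: 6.1% − 2.21% = 3.890%
Colombia: 11.2% − 9.23% = 1.970%
Differential = 1.920% → 192 basis points.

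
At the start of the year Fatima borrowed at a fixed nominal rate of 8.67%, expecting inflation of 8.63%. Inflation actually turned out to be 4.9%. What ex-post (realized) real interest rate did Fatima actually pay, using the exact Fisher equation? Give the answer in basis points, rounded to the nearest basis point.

Ex-post: (1 + 0.0867)/(1 + 0.0490) − 1 = 3.5939%
So the realized real rate is 359 basis points.

359 basis points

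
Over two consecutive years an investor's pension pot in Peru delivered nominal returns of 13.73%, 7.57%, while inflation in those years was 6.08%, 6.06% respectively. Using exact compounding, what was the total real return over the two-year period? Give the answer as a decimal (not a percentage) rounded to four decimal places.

Nominal growth factor = 1.1373 × 1.0757 = 1.223394
Price-level growth factor = 1.0608 × 1.0606 = 1.125084
Real growth factor = 1.223394 / 1.125084 = 1.087379
Total real return = 1.087379 − 1 → 0.0874.

0.0874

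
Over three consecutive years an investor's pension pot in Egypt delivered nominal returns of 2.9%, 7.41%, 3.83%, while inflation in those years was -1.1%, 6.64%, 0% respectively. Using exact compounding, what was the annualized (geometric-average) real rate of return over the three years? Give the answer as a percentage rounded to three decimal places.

Nominal growth factor = 1.0290 × 1.0741 × 1.0383 = 1.14757993
Price-level growth factor = 0.9890 × 1.0664 × 1.0000 = 1.05466960
Real growth factor = 1.14757993 / 1.05466960 = 1.08809426
Annualized real rate = 1.08809426^(1/3) − 1 = 2.8542% → 2.854%.

2.854%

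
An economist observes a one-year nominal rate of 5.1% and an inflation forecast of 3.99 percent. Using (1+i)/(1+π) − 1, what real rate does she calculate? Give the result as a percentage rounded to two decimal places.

By the Fisher relation, 1 + r = (1 + i)/(1 + π).
1 + r = 1.05100 / 1.03990 = 1.010674
r = 1.010674 − 1 = 1.0674%, i.e. 1.07%.

1.07%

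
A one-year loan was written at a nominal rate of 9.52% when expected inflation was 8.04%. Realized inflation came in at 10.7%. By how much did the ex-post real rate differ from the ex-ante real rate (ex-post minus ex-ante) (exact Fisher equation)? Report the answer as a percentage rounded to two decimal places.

Ex-ante: (1 + 0.0952)/(1 + 0.0804) − 1 = 1.3699%
Ex-post: (1 + 0.0952)/(1 + 0.1070) − 1 = -1.0659%
Difference (ex-post − ex-ante) = -2.4358% → -2.44%.

-2.44%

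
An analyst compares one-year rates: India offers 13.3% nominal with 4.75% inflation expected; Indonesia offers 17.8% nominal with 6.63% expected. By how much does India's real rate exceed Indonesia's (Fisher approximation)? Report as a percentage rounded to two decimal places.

India: 13.3% − 4.75% = 8.550%
Indonesia: 17.8% − 6.63% = 11.170%
Differential = -2.620% → -2.62%.

-2.62%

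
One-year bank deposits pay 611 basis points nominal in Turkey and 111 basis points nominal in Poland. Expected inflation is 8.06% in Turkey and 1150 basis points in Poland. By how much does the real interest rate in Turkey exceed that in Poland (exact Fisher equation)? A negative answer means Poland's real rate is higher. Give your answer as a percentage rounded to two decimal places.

7.51%

Turkey: (1 + 0.0611)/(1 + 0.0806) − 1 = -1.8046%
Poland: (1 + 0.0111)/(1 + 0.1150) − 1 = -9.3184%
Differential = -1.8046% − (-9.3184%) = 7.5138% → 7.51%.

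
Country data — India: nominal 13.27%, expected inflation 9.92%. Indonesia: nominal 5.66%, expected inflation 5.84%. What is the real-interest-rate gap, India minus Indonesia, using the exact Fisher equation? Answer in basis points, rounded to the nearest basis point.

India: (1 + 0.1327)/(1 + 0.0992) − 1 = 3.0477%
Indonesia: (1 + 0.0566)/(1 + 0.0584) − 1 = -0.1701%
Differential = 3.0477% − (-0.1701%) = 3.2177% → 322 basis points.

322 basis points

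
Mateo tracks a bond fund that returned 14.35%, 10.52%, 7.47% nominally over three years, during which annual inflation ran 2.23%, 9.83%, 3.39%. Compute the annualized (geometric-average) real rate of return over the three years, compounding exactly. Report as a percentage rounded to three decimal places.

5.373%

Compound the nominal returns: 1.1435 × 1.1052 × 1.0747 = 1.35820178.
Compound inflation: 1.0223 × 1.0983 × 1.0339 = 1.16085474.
Deflate: 1.35820178 / 1.16085474 = 1.17000149.
Annualized real rate = 1.17000149^(1/3) − 1 = 5.3729% → 5.373%.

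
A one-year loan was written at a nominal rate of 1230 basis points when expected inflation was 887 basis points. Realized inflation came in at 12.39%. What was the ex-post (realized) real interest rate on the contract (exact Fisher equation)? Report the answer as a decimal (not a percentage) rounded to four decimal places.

Ex-post: (1 + 0.1230)/(1 + 0.1239) − 1 = -0.0801%
So the realized real rate is -0.0008.

-0.0008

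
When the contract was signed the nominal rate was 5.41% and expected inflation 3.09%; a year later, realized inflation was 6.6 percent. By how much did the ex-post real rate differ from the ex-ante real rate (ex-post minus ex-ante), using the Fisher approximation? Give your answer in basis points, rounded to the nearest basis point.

Ex-ante: 5.41% − 3.09% = 2.320%
Ex-post: 5.41% − 6.6% = -1.190%
Difference (ex-post − ex-ante) = -3.5100% → -351 basis points.

-351 basis points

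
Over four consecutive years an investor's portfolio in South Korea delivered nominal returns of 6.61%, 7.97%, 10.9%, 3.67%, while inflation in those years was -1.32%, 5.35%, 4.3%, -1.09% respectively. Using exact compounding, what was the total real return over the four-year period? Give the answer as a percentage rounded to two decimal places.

23.39%

Compound the nominal returns: 1.0661 × 1.0797 × 1.1090 × 1.0367 = 1.3233834.
Compound inflation: 0.9868 × 1.0535 × 1.0430 × 0.9891 = 1.0724775.
Deflate: 1.3233834 / 1.0724775 = 1.2339498.
Total real return = 1.2339498 − 1 → 23.39%.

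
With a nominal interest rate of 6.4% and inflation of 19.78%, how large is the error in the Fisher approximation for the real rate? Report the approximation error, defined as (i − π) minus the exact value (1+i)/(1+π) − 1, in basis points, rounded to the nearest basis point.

Approximate: r ≈ 6.400% − 19.780% = -13.3800%
Exact: (1 + 0.0640)/(1 + 0.1978) − 1 = -11.1705%
Error = -13.3800% − (-11.1705%) = -2.2095% → -221 basis points.

-221 basis points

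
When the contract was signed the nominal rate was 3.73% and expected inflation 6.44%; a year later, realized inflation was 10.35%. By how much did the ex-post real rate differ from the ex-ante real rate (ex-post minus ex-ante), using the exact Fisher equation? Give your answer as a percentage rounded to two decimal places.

-3.45%

Ex-ante: (1 + 0.0373)/(1 + 0.0644) − 1 = -2.5460%
Ex-post: (1 + 0.0373)/(1 + 0.1035) − 1 = -5.9991%
Difference (ex-post − ex-ante) = -3.4531% → -3.45%.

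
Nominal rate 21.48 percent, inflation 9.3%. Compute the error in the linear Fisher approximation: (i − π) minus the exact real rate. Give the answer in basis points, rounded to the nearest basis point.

Approximate: r ≈ 21.480% − 9.300% = 12.1800%
Exact: (1 + 0.2148)/(1 + 0.0930) − 1 = 11.1436%
Error = 12.1800% − 11.1436% = 1.0364% → 104 basis points.

104 basis points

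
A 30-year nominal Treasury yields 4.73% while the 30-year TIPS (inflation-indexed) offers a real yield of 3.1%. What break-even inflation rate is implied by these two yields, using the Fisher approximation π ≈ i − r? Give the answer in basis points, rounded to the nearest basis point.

163 basis points

π ≈ i − r = 4.73% − 3.1% → 163 basis points.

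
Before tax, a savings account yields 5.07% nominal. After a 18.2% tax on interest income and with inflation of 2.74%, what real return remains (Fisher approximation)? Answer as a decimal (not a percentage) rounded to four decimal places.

After-tax nominal return = 5.07% × (1 − 0.182) = 4.14726%.
r ≈ 4.14726% − 2.74% → 0.0141.

0.0141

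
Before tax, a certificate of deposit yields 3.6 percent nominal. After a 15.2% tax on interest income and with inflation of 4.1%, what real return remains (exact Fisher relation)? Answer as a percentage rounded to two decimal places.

After-tax nominal return = 3.6% × (1 − 0.152) = 3.0528%.
1 + r = 1.030528 / 1.04100 = 0.989940
After-tax real rate = 0.989940 − 1 → -1.01%.

-1.01%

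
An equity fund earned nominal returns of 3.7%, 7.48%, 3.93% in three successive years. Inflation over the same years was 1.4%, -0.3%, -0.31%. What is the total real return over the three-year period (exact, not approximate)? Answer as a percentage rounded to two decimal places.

14.94%

Compound the nominal returns: 1.0370 × 1.0748 × 1.0393 = 1.158370.
Compound inflation: 1.0140 × 0.9970 × 0.9969 = 1.007824.
Deflate: 1.158370 / 1.007824 = 1.149377.
Total real return = 1.149377 − 1 → 14.94%.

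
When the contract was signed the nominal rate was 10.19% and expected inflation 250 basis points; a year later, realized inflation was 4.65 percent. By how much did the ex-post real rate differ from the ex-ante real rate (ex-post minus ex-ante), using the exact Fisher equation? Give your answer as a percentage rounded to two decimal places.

-2.21%

Ex-ante: (1 + 0.1019)/(1 + 0.0250) − 1 = 7.5024%
Ex-post: (1 + 0.1019)/(1 + 0.0465) − 1 = 5.2938%
Difference (ex-post − ex-ante) = -2.2086% → -2.21%.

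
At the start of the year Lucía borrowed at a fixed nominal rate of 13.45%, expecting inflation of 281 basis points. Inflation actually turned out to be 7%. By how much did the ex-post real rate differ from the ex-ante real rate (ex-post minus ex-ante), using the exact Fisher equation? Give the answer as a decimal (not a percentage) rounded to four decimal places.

-0.0432

Ex-ante: (1 + 0.1345)/(1 + 0.0281) − 1 = 10.3492%
Ex-post: (1 + 0.1345)/(1 + 0.0700) − 1 = 6.0280%
Difference (ex-post − ex-ante) = -4.3212% → -0.0432.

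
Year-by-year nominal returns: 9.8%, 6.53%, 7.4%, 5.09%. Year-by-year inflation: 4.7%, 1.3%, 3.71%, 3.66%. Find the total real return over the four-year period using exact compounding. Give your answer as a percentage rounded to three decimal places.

15.785%

Nominal growth factor = 1.0980 × 1.0653 × 1.0740 × 1.0509 = 1.320201
Price-level growth factor = 1.0470 × 1.0130 × 1.0371 × 1.0366 = 1.140218
Real growth factor = 1.320201 / 1.140218 = 1.157849
Total real return = 1.157849 − 1 → 15.785%.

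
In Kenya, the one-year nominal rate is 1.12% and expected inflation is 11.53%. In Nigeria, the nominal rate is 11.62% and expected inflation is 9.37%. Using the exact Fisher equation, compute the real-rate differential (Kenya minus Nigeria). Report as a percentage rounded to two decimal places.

-11.39%

Kenya: (1 + 0.0112)/(1 + 0.1153) − 1 = -9.3338%
Nigeria: (1 + 0.1162)/(1 + 0.0937) − 1 = 2.0572%
Differential = -9.3338% − 2.0572% = -11.3910% → -11.39%.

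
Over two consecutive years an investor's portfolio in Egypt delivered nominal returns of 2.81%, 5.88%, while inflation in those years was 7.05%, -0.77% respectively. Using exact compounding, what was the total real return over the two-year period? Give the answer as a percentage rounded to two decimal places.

2.48%

Compound the nominal returns: 1.0281 × 1.0588 = 1.088552.
Compound inflation: 1.0705 × 0.9923 = 1.062257.
Deflate: 1.088552 / 1.062257 = 1.024754.
Total real return = 1.024754 − 1 → 2.48%.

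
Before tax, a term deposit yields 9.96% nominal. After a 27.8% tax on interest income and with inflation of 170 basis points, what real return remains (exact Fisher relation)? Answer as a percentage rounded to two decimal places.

After-tax nominal return = 9.96% × (1 − 0.278) = 7.19112%.
1 + r = 1.0719112 / 1.01700 = 1.053993
After-tax real rate = 1.053993 − 1 → 5.40%.

5.40%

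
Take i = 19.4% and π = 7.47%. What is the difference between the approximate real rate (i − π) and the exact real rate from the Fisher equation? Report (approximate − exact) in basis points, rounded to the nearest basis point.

83 basis points

Approximate: r ≈ 19.400% − 7.470% = 11.9300%
Exact: (1 + 0.1940)/(1 + 0.0747) − 1 = 11.1008%
Error = 11.9300% − 11.1008% = 0.8292% → 83 basis points.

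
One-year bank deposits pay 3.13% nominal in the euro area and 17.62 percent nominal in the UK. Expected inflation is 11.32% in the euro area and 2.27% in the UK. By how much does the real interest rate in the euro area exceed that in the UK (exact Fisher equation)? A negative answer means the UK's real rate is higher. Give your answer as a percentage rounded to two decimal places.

The euro area: (1 + 0.0313)/(1 + 0.1132) − 1 = -7.3572%
The UK: (1 + 0.1762)/(1 + 0.0227) − 1 = 15.0093%
Differential = -7.3572% − 15.0093% = -22.3665% → -22.37%.

-22.37%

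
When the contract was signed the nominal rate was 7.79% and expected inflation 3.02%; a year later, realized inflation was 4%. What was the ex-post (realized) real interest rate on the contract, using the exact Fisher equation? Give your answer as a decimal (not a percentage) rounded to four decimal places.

Ex-post: (1 + 0.0779)/(1 + 0.0400) − 1 = 3.6442%
So the realized real rate is 0.0364.

0.0364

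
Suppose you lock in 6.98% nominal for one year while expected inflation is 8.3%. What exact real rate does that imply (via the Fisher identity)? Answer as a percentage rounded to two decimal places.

1 + r = 1.06980 / 1.08300 = 0.987812
r = 0.987812 − 1 = -1.2188%, i.e. -1.22%.

-1.22%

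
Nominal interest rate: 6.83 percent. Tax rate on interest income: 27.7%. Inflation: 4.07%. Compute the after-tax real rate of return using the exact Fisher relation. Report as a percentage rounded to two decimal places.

0.83%

After-tax nominal return = 6.83% × (1 − 0.277) = 4.93809%.
1 + r = 1.0493809 / 1.04070 = 1.008341
After-tax real rate = 1.008341 − 1 → 0.83%.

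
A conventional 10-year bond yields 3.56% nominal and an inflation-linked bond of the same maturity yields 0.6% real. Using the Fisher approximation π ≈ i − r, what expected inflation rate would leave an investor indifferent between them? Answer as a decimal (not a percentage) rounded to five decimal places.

0.02960

π ≈ i − r = 3.56% − 0.6% → 0.02960.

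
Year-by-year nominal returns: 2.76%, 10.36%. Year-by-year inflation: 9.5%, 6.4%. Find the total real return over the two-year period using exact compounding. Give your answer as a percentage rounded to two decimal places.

Compound the nominal returns: 1.0276 × 1.1036 = 1.134059.
Compound inflation: 1.0950 × 1.0640 = 1.165080.
Deflate: 1.134059 / 1.165080 = 0.973375.
Total real return = 0.973375 − 1 → -2.66%.

-2.66%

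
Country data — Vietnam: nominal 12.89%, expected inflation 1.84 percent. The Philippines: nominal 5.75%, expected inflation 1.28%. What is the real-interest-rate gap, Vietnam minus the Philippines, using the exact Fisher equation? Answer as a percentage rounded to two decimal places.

6.44%

Vietnam: (1 + 0.1289)/(1 + 0.0184) − 1 = 10.8504%
The Philippines: (1 + 0.0575)/(1 + 0.0128) − 1 = 4.4135%
Differential = 10.8504% − 4.4135% = 6.4368% → 6.44%.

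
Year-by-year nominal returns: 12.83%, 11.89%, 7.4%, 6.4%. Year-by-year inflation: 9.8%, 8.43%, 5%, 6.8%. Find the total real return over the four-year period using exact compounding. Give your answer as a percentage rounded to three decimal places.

8.056%

Nominal growth factor = 1.1283 × 1.1189 × 1.0740 × 1.0640 = 1.442653
Price-level growth factor = 1.0980 × 1.0843 × 1.0500 × 1.0680 = 1.335096
Real growth factor = 1.442653 / 1.335096 = 1.080561
Total real return = 1.080561 − 1 → 8.056%.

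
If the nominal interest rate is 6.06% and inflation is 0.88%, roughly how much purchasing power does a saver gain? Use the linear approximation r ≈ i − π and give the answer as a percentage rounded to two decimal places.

r ≈ i − π = 6.06% − 0.88% = 5.18%.

5.18%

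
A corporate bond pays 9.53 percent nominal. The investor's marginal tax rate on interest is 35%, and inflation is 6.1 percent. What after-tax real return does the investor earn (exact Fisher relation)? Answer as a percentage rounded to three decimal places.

0.089%

After-tax nominal return = 9.53% × (1 − 0.35) = 6.1945%.
1 + r = 1.061945 / 1.06100 = 1.000891
After-tax real rate = 1.000891 − 1 → 0.089%.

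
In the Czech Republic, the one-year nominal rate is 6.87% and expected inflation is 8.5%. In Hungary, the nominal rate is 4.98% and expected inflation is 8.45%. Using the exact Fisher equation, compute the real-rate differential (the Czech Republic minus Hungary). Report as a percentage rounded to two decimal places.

The Czech Republic: (1 + 0.0687)/(1 + 0.0850) − 1 = -1.5023%
Hungary: (1 + 0.0498)/(1 + 0.0845) − 1 = -3.1996%
Differential = -1.5023% − (-3.1996%) = 1.6973% → 1.70%.

1.70%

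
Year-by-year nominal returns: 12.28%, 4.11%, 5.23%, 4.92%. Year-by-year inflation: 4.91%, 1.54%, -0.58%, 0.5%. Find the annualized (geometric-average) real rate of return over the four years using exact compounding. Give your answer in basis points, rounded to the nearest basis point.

494 basis points

Compound the nominal returns: 1.1228 × 1.0411 × 1.0523 × 1.0492 = 1.29060310.
Compound inflation: 1.0491 × 1.0154 × 0.9942 × 1.0050 = 1.06437304.
Deflate: 1.29060310 / 1.06437304 = 1.21254771.
Annualized real rate = 1.21254771^(1/4) − 1 = 4.9360% → 494 basis points.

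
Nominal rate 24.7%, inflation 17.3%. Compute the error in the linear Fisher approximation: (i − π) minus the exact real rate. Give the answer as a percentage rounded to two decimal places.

Approximate: r ≈ 24.700% − 17.300% = 7.4000%
Exact: (1 + 0.2470)/(1 + 0.1730) − 1 = 6.3086%
Error = 7.4000% − 6.3086% = 1.0914% → 1.09%.

1.09%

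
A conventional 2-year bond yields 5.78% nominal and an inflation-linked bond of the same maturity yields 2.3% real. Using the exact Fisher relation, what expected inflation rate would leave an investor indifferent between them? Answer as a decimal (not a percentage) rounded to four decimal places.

0.0340

(1 + π) = (1 + i)/(1 + r) = 1.05780 / 1.02300 = 1.034018
Break-even inflation = 1.034018 − 1 → 0.0340.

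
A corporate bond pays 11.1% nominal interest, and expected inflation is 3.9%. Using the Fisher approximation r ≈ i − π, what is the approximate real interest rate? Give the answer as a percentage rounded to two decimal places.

r ≈ i − π = 11.1% − 3.9% = 7.20%.

7.20%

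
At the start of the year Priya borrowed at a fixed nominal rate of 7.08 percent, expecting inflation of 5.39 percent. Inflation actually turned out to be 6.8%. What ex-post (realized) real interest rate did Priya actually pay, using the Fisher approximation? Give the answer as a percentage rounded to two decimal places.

0.28%

Ex-post: 7.08% − 6.8% = 0.280%
So the realized real rate is 0.28%.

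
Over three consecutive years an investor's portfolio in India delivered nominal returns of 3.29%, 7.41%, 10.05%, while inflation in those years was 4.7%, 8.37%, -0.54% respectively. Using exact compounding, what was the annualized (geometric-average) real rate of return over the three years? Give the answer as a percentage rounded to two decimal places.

Nominal growth factor = 1.0329 × 1.0741 × 1.1005 = 1.22093640
Price-level growth factor = 1.0470 × 1.0837 × 0.9946 = 1.12850688
Real growth factor = 1.22093640 / 1.12850688 = 1.08190426
Annualized real rate = 1.08190426^(1/3) − 1 = 2.6588% → 2.66%.

2.66%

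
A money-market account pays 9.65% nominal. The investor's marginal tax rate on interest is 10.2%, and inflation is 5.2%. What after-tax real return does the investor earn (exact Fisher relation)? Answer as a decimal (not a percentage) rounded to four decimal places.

0.0329

After-tax nominal return = 9.65% × (1 − 0.102) = 8.6657%.
1 + r = 1.086657 / 1.05200 = 1.032944
After-tax real rate = 1.032944 − 1 → 0.0329.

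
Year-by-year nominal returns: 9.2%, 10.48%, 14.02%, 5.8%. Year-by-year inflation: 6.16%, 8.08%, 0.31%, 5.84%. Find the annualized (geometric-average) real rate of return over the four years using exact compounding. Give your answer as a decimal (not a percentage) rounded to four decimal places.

0.0455

Nominal growth factor = 1.0920 × 1.1048 × 1.1402 × 1.0580 = 1.45536863
Price-level growth factor = 1.0616 × 1.0808 × 1.0031 × 1.0584 = 1.21814870
Real growth factor = 1.45536863 / 1.21814870 = 1.19473807
Annualized real rate = 1.19473807^(1/4) − 1 = 4.5486% → 0.0455.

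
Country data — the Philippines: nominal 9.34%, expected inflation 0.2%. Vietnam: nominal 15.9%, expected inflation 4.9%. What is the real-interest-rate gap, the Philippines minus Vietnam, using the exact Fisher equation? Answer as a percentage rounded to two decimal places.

The Philippines: (1 + 0.0934)/(1 + 0.0020) − 1 = 9.1218%
Vietnam: (1 + 0.1590)/(1 + 0.0490) − 1 = 10.4862%
Differential = 9.1218% − 10.4862% = -1.3644% → -1.36%.

-1.36%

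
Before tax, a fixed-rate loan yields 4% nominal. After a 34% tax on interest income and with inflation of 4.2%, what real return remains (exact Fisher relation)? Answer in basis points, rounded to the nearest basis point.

-150 basis points

After-tax nominal return = 4% × (1 − 0.34) = 2.6400%.
1 + r = 1.02640 / 1.04200 = 0.985029
After-tax real rate = 0.985029 − 1 → -150 basis points.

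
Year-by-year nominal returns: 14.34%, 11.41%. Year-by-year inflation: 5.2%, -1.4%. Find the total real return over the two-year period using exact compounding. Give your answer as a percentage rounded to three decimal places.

Nominal growth factor = 1.1434 × 1.1141 = 1.273862
Price-level growth factor = 1.0520 × 0.9860 = 1.037272
Real growth factor = 1.273862 / 1.037272 = 1.228089
Total real return = 1.228089 − 1 → 22.809%.

22.809%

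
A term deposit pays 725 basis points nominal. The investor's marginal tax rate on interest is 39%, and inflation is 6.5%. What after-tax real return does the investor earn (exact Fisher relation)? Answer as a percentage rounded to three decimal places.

After-tax nominal return = 7.25% × (1 − 0.39) = 4.4225%.
1 + r = 1.044225 / 1.06500 = 0.980493
After-tax real rate = 0.980493 − 1 → -1.951%.

-1.951%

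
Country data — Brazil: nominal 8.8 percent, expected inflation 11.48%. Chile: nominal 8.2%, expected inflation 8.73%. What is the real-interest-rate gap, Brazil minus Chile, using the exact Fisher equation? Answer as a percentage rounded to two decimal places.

Brazil: (1 + 0.0880)/(1 + 0.1148) − 1 = -2.4040%
Chile: (1 + 0.0820)/(1 + 0.0873) − 1 = -0.4874%
Differential = -2.4040% − (-0.4874%) = -1.9166% → -1.92%.

-1.92%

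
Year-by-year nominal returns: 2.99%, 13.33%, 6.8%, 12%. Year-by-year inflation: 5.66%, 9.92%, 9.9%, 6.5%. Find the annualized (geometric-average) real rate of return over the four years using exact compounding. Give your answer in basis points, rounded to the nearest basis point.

67 basis points

Nominal growth factor = 1.0299 × 1.1333 × 1.0680 × 1.1200 = 1.39614081
Price-level growth factor = 1.0566 × 1.0992 × 1.0990 × 1.0650 = 1.35936044
Real growth factor = 1.39614081 / 1.35936044 = 1.02705712
Annualized real rate = 1.02705712^(1/4) − 1 = 0.6697% → 67 basis points.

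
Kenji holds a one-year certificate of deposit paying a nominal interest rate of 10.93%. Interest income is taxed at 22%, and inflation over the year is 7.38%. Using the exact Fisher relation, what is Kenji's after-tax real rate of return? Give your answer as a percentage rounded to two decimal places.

1.07%

After-tax nominal return = 10.93% × (1 − 0.22) = 8.5254%.
1 + r = 1.085254 / 1.07380 = 1.010667
After-tax real rate = 1.010667 − 1 → 1.07%.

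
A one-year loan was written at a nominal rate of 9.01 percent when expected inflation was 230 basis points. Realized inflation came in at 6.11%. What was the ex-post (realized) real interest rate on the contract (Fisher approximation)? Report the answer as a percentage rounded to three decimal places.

2.900%

Ex-post: 9.01% − 6.11% = 2.900%
So the realized real rate is 2.900%.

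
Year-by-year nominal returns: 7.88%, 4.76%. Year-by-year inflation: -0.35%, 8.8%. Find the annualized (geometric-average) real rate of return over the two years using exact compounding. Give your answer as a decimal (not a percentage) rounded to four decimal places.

Compound the nominal returns: 1.0788 × 1.0476 = 1.13015088.
Compound inflation: 0.9965 × 1.0880 = 1.08419200.
Deflate: 1.13015088 / 1.08419200 = 1.04238998.
Annualized real rate = 1.04238998^(1/2) − 1 = 2.0975% → 0.0210.

0.0210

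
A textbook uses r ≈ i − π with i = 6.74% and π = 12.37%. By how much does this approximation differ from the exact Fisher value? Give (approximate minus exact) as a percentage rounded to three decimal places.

-0.620%

Approximate: r ≈ 6.740% − 12.370% = -5.6300%
Exact: (1 + 0.0674)/(1 + 0.1237) − 1 = -5.0102%
Error = -5.6300% − (-5.0102%) = -0.6198% → -0.620%.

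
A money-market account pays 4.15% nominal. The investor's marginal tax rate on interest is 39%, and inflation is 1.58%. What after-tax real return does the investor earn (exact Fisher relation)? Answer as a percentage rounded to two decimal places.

0.94%

After-tax nominal return = 4.15% × (1 − 0.39) = 2.5315%.
1 + r = 1.025315 / 1.01580 = 1.009367
After-tax real rate = 1.009367 − 1 → 0.94%.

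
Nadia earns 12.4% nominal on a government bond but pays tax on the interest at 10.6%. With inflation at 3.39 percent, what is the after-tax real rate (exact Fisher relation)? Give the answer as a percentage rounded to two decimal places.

After-tax nominal return = 12.4% × (1 − 0.106) = 11.0856%.
1 + r = 1.110856 / 1.03390 = 1.074433
After-tax real rate = 1.074433 − 1 → 7.44%.

7.44%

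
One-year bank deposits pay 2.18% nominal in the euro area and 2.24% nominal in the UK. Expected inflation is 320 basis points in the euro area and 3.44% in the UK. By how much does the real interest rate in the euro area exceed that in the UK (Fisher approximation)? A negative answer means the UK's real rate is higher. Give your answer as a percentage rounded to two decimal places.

The euro area: 2.18% − 3.2% = -1.020%
The UK: 2.24% − 3.44% = -1.200%
Differential = 0.180% → 0.18%.

0.18%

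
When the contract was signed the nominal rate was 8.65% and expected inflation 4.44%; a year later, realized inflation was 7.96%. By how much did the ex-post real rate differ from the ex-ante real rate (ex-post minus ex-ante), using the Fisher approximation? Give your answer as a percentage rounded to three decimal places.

-3.520%

Ex-ante: 8.65% − 4.44% = 4.210%
Ex-post: 8.65% − 7.96% = 0.690%
Difference (ex-post − ex-ante) = -3.5200% → -3.520%.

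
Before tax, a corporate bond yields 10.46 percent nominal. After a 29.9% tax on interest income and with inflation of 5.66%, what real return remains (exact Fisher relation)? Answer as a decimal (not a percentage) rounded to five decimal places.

0.01583

After-tax nominal return = 10.46% × (1 − 0.299) = 7.33246%.
1 + r = 1.0733246 / 1.05660 = 1.015829
After-tax real rate = 1.015829 − 1 → 0.01583.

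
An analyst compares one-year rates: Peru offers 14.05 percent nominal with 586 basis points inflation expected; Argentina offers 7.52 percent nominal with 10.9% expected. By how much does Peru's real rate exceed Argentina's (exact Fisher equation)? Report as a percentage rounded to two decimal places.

Peru: (1 + 0.1405)/(1 + 0.0586) − 1 = 7.7366%
Argentina: (1 + 0.0752)/(1 + 0.1090) − 1 = -3.0478%
Differential = 7.7366% − (-3.0478%) = 10.7844% → 10.78%.

10.78%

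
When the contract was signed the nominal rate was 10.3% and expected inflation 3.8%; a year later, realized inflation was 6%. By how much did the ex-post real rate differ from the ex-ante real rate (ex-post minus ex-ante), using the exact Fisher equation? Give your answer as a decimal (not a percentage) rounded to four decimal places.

Ex-ante: (1 + 0.1030)/(1 + 0.0380) − 1 = 6.2620%
Ex-post: (1 + 0.1030)/(1 + 0.0600) − 1 = 4.0566%
Difference (ex-post − ex-ante) = -2.2054% → -0.0221.

-0.0221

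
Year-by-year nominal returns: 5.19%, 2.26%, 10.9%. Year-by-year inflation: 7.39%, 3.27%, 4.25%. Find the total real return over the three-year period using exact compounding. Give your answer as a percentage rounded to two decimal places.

Nominal growth factor = 1.0519 × 1.0226 × 1.1090 = 1.192921
Price-level growth factor = 1.0739 × 1.0327 × 1.0425 = 1.156150
Real growth factor = 1.192921 / 1.156150 = 1.031805
Total real return = 1.031805 − 1 → 3.18%.

3.18%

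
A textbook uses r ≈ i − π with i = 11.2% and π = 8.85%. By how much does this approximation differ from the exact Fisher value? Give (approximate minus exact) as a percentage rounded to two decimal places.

Approximate: r ≈ 11.200% − 8.850% = 2.3500%
Exact: (1 + 0.1120)/(1 + 0.0885) − 1 = 2.1589%
Error = 2.3500% − 2.1589% = 0.1911% → 0.19%.

0.19%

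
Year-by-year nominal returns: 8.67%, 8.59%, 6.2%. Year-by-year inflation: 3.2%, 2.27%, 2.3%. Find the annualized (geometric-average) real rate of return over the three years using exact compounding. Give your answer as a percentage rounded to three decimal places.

Compound the nominal returns: 1.0867 × 1.0859 × 1.0620 = 1.25321048.
Compound inflation: 1.0320 × 1.0227 × 1.0230 = 1.07970121.
Deflate: 1.25321048 / 1.07970121 = 1.16070119.
Annualized real rate = 1.16070119^(1/3) − 1 = 5.0929% → 5.093%.

5.093%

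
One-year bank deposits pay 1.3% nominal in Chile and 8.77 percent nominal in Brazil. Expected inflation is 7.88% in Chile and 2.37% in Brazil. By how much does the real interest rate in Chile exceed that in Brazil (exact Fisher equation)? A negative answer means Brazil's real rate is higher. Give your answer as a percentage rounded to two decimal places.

-12.35%

Chile: (1 + 0.0130)/(1 + 0.0788) − 1 = -6.0994%
Brazil: (1 + 0.0877)/(1 + 0.0237) − 1 = 6.2518%
Differential = -6.0994% − 6.2518% = -12.3512% → -12.35%.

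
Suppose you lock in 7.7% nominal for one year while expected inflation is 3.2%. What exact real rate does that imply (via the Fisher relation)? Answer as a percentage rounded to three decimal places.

By the Fisher relation, 1 + r = (1 + i)/(1 + π).
1 + r = 1.07700 / 1.03200 = 1.0436047
r = 1.0436047 − 1 = 4.36047%, i.e. 4.360%.

4.360%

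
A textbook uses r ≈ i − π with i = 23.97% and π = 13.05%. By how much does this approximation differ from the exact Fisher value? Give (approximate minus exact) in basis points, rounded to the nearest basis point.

126 basis points

Approximate: r ≈ 23.970% − 13.050% = 10.9200%
Exact: (1 + 0.2397)/(1 + 0.1305) − 1 = 9.6594%
Error = 10.9200% − 9.6594% = 1.2606% → 126 basis points.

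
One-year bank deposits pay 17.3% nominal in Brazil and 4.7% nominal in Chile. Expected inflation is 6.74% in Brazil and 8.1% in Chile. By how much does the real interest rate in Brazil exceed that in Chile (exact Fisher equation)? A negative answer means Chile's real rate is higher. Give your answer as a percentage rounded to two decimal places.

Brazil: (1 + 0.1730)/(1 + 0.0674) − 1 = 9.8932%
Chile: (1 + 0.0470)/(1 + 0.0810) − 1 = -3.1452%
Differential = 9.8932% − (-3.1452%) = 13.0384% → 13.04%.

13.04%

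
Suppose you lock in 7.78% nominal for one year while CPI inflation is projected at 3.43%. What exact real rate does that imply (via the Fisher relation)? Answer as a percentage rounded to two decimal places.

4.21%

By the Fisher relation, 1 + r = (1 + i)/(1 + π).
1 + r = 1.07780 / 1.03430 = 1.042057
r = 1.042057 − 1 = 4.2057%, i.e. 4.21%.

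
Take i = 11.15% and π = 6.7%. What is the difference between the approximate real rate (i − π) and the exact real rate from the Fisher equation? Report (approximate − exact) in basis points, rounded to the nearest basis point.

Approximate: r ≈ 11.150% − 6.700% = 4.4500%
Exact: (1 + 0.1115)/(1 + 0.0670) − 1 = 4.1706%
Error = 4.4500% − 4.1706% = 0.2794% → 28 basis points.

28 basis points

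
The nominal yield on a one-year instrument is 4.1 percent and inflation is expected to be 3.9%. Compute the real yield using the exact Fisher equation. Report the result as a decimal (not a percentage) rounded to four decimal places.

1 + r = 1.04100 / 1.03900 = 1.001925
r = 1.001925 − 1 = 0.1925%, i.e. 0.0019.

0.0019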